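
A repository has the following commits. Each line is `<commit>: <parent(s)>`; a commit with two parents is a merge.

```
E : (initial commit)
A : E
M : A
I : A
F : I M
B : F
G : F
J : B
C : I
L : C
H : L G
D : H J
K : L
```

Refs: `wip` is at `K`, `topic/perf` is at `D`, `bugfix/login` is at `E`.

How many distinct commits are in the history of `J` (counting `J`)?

Walking parent pointers from J: reachable set = {A, B, E, F, I, J, M}.
That is 7 commits.

7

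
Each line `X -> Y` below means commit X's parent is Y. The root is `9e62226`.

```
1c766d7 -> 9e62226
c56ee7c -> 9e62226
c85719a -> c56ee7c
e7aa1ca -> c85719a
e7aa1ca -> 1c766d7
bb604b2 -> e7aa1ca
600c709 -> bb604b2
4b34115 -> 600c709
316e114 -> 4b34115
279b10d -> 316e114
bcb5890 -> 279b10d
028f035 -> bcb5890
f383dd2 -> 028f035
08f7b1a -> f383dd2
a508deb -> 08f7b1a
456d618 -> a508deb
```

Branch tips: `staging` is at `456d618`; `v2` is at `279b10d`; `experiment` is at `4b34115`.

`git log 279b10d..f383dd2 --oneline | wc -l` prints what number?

3

Reachable from f383dd2: {028f035, 1c766d7, 279b10d, 316e114, 4b34115, 600c709, 9e62226, bb604b2, bcb5890, c56ee7c, c85719a, e7aa1ca, f383dd2}.
Reachable from 279b10d: {1c766d7, 279b10d, 316e114, 4b34115, 600c709, 9e62226, bb604b2, c56ee7c, c85719a, e7aa1ca}.
In f383dd2's history but not 279b10d's: {028f035, bcb5890, f383dd2} — 3 commits.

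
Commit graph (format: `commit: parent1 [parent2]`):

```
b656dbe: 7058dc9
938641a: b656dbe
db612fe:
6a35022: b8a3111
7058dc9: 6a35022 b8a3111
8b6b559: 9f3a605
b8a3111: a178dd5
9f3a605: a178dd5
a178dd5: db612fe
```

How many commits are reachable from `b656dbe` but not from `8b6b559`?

4

Reachable from b656dbe: {6a35022, 7058dc9, a178dd5, b656dbe, b8a3111, db612fe}.
Reachable from 8b6b559: {8b6b559, 9f3a605, a178dd5, db612fe}.
In b656dbe's history but not 8b6b559's: {6a35022, 7058dc9, b656dbe, b8a3111} — 4 commits.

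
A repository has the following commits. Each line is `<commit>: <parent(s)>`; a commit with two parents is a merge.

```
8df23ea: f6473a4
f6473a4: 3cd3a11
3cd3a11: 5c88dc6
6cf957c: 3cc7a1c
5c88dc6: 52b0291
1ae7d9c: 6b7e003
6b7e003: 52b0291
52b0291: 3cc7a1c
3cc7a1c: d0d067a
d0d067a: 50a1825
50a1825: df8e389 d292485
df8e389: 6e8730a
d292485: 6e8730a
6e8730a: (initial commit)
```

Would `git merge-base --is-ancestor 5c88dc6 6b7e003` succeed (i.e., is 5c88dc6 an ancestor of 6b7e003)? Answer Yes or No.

Ancestors of 6b7e003: {3cc7a1c, 50a1825, 52b0291, 6b7e003, 6e8730a, d0d067a, d292485, df8e389}.
5c88dc6 is not in that set, so it is not an ancestor of 6b7e003.

No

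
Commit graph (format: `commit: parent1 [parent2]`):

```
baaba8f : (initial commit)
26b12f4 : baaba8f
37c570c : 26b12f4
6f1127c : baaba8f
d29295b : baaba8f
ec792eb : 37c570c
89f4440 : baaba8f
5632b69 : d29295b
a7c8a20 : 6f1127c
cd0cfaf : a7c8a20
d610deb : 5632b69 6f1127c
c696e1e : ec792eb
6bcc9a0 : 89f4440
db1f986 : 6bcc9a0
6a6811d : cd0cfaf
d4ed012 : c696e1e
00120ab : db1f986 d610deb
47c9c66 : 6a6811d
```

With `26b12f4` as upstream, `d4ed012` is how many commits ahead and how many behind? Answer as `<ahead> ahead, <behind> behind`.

Reachable from d4ed012: {26b12f4, 37c570c, baaba8f, c696e1e, d4ed012, ec792eb}.
Reachable from 26b12f4: {26b12f4, baaba8f}.
Only in d4ed012's history (ahead): {37c570c, c696e1e, d4ed012, ec792eb} — 4.
Only in 26b12f4's history (behind): {} — 0.

4 ahead, 0 behind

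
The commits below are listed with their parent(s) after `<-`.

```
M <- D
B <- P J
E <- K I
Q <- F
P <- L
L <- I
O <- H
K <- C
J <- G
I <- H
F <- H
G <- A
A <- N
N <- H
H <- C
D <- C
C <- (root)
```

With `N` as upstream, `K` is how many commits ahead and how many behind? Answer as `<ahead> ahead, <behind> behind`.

1 ahead, 2 behind

Reachable from K: {C, K}.
Reachable from N: {C, H, N}.
Only in K's history (ahead): {K} — 1.
Only in N's history (behind): {H, N} — 2.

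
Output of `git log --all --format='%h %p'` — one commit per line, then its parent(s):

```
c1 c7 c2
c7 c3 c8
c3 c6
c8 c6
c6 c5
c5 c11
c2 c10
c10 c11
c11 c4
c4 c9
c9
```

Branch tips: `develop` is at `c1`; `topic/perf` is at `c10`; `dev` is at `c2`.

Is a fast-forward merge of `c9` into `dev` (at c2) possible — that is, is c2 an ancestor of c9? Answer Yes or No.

A fast-forward from c2 to c9 is possible iff c2 is an ancestor of c9.
Ancestors of c9: {c9}.
c2 is not among them, so fast-forward is not possible.

No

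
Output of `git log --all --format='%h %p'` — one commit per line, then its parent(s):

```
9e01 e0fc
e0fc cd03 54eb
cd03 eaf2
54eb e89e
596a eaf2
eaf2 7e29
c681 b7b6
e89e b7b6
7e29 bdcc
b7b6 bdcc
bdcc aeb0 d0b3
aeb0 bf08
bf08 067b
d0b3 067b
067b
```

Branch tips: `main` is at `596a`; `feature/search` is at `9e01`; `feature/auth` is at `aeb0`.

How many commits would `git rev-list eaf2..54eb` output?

Reachable from 54eb: {067b, 54eb, aeb0, b7b6, bdcc, bf08, d0b3, e89e}.
Reachable from eaf2: {067b, 7e29, aeb0, bdcc, bf08, d0b3, eaf2}.
In 54eb's history but not eaf2's: {54eb, b7b6, e89e} — 3 commits.

3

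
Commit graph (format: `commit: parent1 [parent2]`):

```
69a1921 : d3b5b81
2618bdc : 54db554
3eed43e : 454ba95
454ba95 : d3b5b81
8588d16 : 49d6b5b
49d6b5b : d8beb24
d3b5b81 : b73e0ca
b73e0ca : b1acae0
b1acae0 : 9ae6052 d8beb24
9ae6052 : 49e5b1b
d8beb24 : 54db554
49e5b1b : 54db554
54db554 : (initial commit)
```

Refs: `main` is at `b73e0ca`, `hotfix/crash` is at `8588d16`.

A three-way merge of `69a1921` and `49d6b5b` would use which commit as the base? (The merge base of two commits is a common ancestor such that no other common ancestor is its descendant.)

Ancestors of 69a1921: {49e5b1b, 54db554, 69a1921, 9ae6052, b1acae0, b73e0ca, d3b5b81, d8beb24}.
Ancestors of 49d6b5b: {49d6b5b, 54db554, d8beb24}.
Common ancestors: {54db554, d8beb24}.
Among these, d8beb24 is not an ancestor of any other common ancestor — it is the merge base.

d8beb24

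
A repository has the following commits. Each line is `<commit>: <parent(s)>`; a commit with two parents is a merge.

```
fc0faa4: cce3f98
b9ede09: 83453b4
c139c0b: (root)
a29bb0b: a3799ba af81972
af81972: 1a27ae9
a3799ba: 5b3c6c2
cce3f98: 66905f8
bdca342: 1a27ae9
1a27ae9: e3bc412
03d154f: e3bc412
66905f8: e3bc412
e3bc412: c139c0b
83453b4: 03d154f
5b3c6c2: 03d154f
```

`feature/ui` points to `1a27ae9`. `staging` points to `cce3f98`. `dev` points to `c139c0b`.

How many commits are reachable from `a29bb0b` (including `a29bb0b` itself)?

8

Walking parent pointers from a29bb0b: reachable set = {03d154f, 1a27ae9, 5b3c6c2, a29bb0b, a3799ba, af81972, c139c0b, e3bc412}.
That is 8 commits.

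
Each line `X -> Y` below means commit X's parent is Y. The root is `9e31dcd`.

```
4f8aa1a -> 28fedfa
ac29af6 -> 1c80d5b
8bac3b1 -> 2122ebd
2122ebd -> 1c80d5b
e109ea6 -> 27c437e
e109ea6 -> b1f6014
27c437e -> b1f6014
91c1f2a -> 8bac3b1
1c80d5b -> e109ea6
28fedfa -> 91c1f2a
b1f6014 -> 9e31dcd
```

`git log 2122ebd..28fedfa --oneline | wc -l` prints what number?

3

Reachable from 28fedfa: {1c80d5b, 2122ebd, 27c437e, 28fedfa, 8bac3b1, 91c1f2a, 9e31dcd, b1f6014, e109ea6}.
Reachable from 2122ebd: {1c80d5b, 2122ebd, 27c437e, 9e31dcd, b1f6014, e109ea6}.
In 28fedfa's history but not 2122ebd's: {28fedfa, 8bac3b1, 91c1f2a} — 3 commits.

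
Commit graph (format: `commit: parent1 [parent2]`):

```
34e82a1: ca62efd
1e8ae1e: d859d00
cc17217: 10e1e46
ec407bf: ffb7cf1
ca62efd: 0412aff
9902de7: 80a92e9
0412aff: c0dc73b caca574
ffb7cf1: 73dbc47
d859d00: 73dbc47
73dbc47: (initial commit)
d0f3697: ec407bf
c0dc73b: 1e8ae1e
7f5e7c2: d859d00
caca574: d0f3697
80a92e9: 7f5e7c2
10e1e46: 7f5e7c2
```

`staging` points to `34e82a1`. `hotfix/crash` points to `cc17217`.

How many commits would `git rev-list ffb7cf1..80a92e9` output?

3

Reachable from 80a92e9: {73dbc47, 7f5e7c2, 80a92e9, d859d00}.
Reachable from ffb7cf1: {73dbc47, ffb7cf1}.
In 80a92e9's history but not ffb7cf1's: {7f5e7c2, 80a92e9, d859d00} — 3 commits.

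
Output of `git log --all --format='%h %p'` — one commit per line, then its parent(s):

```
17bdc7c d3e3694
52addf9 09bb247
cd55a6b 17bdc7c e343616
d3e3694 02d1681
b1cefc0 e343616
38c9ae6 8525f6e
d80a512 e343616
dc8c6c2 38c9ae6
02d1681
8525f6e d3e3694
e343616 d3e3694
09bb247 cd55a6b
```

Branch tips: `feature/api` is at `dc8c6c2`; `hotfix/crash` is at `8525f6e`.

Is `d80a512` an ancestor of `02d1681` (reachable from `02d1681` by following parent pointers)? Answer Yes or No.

No

Ancestors of 02d1681: {02d1681}.
d80a512 is not in that set, so it is not an ancestor of 02d1681.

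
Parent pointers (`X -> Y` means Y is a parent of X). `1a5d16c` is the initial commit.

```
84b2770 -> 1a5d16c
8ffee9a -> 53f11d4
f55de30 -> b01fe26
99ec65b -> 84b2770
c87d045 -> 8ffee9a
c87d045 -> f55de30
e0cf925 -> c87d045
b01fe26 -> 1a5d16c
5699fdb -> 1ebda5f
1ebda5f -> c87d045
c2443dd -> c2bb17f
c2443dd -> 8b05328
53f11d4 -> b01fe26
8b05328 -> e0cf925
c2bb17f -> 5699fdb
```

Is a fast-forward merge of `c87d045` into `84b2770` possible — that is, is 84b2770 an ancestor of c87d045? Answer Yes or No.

No

A fast-forward from 84b2770 to c87d045 is possible iff 84b2770 is an ancestor of c87d045.
Ancestors of c87d045: {1a5d16c, 53f11d4, 8ffee9a, b01fe26, c87d045, f55de30}.
84b2770 is not among them, so fast-forward is not possible.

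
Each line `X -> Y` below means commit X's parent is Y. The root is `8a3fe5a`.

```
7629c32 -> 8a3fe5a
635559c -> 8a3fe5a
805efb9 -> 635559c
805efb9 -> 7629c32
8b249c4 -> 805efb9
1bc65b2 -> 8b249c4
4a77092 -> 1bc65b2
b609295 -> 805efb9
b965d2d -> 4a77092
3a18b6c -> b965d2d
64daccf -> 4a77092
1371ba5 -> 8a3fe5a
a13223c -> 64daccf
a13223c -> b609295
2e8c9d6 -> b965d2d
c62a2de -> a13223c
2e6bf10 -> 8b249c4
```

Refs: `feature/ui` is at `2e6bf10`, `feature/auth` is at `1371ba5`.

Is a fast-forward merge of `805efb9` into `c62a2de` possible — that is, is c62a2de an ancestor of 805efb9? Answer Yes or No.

No

A fast-forward from c62a2de to 805efb9 is possible iff c62a2de is an ancestor of 805efb9.
Ancestors of 805efb9: {635559c, 7629c32, 805efb9, 8a3fe5a}.
c62a2de is not among them, so fast-forward is not possible.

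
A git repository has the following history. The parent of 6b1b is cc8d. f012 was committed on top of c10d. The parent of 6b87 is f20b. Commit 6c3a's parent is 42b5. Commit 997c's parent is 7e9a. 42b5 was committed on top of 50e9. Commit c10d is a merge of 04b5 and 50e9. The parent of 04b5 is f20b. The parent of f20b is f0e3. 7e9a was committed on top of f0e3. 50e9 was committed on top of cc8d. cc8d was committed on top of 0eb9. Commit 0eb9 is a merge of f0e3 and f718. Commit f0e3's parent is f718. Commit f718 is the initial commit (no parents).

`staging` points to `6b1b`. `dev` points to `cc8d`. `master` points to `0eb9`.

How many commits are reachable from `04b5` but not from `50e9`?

2

Reachable from 04b5: {04b5, f0e3, f20b, f718}.
Reachable from 50e9: {0eb9, 50e9, cc8d, f0e3, f718}.
In 04b5's history but not 50e9's: {04b5, f20b} — 2 commits.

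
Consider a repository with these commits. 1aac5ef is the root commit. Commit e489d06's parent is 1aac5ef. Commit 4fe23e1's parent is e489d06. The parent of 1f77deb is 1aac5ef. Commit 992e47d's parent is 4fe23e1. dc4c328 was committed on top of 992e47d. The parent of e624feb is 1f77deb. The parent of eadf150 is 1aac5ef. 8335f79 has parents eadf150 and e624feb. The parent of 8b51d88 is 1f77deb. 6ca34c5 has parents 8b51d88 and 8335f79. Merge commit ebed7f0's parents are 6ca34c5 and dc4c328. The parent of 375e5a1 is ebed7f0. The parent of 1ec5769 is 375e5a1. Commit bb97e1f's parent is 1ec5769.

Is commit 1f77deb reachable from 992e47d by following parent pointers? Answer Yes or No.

No

Ancestors of 992e47d: {1aac5ef, 4fe23e1, 992e47d, e489d06}.
1f77deb is not in that set, so it is not an ancestor of 992e47d.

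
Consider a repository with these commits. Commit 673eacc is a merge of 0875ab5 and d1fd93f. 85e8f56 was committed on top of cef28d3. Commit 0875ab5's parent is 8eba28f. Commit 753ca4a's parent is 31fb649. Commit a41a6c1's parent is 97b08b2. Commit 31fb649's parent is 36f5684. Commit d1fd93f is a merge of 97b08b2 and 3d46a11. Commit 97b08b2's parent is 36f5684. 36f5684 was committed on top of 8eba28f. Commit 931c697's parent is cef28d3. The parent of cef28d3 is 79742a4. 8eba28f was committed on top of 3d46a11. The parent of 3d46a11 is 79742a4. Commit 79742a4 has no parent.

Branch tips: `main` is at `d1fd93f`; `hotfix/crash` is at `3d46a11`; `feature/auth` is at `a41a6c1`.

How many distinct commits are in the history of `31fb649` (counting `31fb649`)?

5

Walking parent pointers from 31fb649: reachable set = {31fb649, 36f5684, 3d46a11, 79742a4, 8eba28f}.
That is 5 commits.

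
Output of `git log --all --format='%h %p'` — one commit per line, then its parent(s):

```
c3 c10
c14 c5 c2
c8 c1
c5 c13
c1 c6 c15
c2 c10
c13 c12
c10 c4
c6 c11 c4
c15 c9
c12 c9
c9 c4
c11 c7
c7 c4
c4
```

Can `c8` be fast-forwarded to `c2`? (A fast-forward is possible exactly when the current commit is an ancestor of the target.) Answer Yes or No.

A fast-forward from c8 to c2 is possible iff c8 is an ancestor of c2.
Ancestors of c2: {c10, c2, c4}.
c8 is not among them, so fast-forward is not possible.

No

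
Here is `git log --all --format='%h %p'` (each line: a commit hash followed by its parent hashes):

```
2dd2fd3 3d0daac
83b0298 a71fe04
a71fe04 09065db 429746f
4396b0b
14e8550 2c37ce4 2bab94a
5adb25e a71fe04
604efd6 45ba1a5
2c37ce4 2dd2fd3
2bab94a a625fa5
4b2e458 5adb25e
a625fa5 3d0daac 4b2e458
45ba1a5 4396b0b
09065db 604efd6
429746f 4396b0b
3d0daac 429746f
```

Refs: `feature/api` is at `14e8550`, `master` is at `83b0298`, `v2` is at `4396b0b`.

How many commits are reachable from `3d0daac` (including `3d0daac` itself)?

Walking parent pointers from 3d0daac: reachable set = {3d0daac, 429746f, 4396b0b}.
That is 3 commits.

3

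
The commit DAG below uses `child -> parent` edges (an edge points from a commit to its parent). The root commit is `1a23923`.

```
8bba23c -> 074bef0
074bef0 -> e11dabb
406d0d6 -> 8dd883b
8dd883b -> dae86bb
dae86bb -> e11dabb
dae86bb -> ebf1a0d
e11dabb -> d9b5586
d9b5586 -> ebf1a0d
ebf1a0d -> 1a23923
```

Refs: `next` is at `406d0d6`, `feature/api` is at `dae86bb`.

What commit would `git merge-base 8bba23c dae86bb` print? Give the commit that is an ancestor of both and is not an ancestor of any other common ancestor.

e11dabb

Ancestors of 8bba23c: {074bef0, 1a23923, 8bba23c, d9b5586, e11dabb, ebf1a0d}.
Ancestors of dae86bb: {1a23923, d9b5586, dae86bb, e11dabb, ebf1a0d}.
Common ancestors: {1a23923, d9b5586, e11dabb, ebf1a0d}.
Among these, e11dabb is not an ancestor of any other common ancestor — it is the merge base.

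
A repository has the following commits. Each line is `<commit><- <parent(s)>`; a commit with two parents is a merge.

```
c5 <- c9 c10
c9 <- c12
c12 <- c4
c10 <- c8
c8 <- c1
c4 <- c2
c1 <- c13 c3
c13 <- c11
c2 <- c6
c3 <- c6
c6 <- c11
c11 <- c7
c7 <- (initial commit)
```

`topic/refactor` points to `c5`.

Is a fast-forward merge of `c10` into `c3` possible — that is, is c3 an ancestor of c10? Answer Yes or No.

Yes

A fast-forward from c3 to c10 is possible iff c3 is an ancestor of c10.
Ancestors of c10: {c1, c10, c11, c13, c3, c6, c7, c8}.
c3 is among them, so fast-forward is possible.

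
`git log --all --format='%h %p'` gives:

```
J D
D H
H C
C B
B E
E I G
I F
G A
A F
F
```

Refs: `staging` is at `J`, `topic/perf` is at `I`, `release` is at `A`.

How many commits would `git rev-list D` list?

9

Walking parent pointers from D: reachable set = {A, B, C, D, E, F, G, H, I}.
That is 9 commits.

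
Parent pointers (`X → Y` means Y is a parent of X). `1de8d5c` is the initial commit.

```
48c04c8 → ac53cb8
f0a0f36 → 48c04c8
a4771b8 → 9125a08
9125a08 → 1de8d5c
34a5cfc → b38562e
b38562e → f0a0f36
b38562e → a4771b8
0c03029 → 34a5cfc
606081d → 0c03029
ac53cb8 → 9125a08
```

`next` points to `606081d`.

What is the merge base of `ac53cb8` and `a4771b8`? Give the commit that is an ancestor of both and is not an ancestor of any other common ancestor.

9125a08

Ancestors of ac53cb8: {1de8d5c, 9125a08, ac53cb8}.
Ancestors of a4771b8: {1de8d5c, 9125a08, a4771b8}.
Common ancestors: {1de8d5c, 9125a08}.
Among these, 9125a08 is not an ancestor of any other common ancestor — it is the merge base.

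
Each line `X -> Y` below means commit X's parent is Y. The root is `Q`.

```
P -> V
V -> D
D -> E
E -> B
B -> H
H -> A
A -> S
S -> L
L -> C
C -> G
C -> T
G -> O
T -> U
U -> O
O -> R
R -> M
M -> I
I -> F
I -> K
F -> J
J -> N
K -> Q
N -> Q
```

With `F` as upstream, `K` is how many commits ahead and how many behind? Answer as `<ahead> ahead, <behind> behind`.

Reachable from K: {K, Q}.
Reachable from F: {F, J, N, Q}.
Only in K's history (ahead): {K} — 1.
Only in F's history (behind): {F, J, N} — 3.

1 ahead, 3 behind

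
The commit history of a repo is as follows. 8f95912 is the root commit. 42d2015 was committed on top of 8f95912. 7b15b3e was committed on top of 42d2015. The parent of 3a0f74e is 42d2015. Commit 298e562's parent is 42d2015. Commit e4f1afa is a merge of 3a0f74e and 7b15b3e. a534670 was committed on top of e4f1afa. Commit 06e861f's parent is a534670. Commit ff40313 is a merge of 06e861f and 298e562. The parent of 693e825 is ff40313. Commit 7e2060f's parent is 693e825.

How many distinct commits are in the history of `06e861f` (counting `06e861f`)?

7

Walking parent pointers from 06e861f: reachable set = {06e861f, 3a0f74e, 42d2015, 7b15b3e, 8f95912, a534670, e4f1afa}.
That is 7 commits.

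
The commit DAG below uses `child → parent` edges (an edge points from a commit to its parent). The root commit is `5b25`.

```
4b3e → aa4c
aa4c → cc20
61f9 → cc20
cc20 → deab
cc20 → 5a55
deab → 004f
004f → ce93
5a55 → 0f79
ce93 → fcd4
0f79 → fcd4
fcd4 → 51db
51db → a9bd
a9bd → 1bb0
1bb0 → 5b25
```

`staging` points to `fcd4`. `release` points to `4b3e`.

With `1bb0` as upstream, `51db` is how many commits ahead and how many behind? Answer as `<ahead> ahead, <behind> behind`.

Reachable from 51db: {1bb0, 51db, 5b25, a9bd}.
Reachable from 1bb0: {1bb0, 5b25}.
Only in 51db's history (ahead): {51db, a9bd} — 2.
Only in 1bb0's history (behind): {} — 0.

2 ahead, 0 behind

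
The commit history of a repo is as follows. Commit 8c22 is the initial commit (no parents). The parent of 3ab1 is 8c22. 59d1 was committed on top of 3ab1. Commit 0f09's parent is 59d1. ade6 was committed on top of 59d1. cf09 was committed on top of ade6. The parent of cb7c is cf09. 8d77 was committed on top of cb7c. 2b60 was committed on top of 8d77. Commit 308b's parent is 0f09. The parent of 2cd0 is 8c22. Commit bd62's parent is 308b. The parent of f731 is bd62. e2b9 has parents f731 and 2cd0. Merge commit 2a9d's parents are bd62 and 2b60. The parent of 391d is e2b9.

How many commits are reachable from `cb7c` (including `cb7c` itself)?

Walking parent pointers from cb7c: reachable set = {3ab1, 59d1, 8c22, ade6, cb7c, cf09}.
That is 6 commits.

6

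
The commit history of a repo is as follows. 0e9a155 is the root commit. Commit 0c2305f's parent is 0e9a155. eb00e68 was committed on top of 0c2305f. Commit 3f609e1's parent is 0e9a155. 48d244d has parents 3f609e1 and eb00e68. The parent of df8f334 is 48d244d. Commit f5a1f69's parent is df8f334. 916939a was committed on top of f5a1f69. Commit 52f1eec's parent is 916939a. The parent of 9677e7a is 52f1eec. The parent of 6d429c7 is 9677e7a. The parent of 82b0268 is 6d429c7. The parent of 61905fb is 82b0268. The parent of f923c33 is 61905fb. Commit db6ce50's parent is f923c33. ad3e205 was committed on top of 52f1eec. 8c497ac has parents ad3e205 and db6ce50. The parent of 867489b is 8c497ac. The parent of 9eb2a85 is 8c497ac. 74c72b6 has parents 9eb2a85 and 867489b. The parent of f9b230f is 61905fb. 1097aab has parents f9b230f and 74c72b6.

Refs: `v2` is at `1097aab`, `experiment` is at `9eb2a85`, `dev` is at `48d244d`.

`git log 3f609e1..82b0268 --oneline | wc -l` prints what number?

10

Reachable from 82b0268: {0c2305f, 0e9a155, 3f609e1, 48d244d, 52f1eec, 6d429c7, 82b0268, 916939a, 9677e7a, df8f334, eb00e68, f5a1f69}.
Reachable from 3f609e1: {0e9a155, 3f609e1}.
In 82b0268's history but not 3f609e1's: {0c2305f, 48d244d, 52f1eec, 6d429c7, 82b0268, 916939a, 9677e7a, df8f334, eb00e68, f5a1f69} — 10 commits.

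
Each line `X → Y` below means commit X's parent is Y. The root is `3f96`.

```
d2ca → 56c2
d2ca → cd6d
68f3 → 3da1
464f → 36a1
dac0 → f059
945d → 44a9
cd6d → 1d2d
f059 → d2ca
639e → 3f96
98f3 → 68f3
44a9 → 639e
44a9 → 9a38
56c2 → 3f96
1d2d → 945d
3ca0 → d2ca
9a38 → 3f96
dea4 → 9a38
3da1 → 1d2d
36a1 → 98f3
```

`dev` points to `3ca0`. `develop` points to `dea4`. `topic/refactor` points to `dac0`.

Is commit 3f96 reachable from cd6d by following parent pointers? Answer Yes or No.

Ancestors of cd6d (commits reachable by following parents): {1d2d, 3f96, 44a9, 639e, 945d, 9a38, cd6d}.
3f96 is in that set, so it is an ancestor of cd6d.

Yes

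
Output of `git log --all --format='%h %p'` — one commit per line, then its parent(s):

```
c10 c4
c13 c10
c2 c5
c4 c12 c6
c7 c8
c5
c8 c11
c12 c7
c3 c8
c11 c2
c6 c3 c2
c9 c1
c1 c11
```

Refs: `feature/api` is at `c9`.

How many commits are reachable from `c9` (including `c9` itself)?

Walking parent pointers from c9: reachable set = {c1, c11, c2, c5, c9}.
That is 5 commits.

5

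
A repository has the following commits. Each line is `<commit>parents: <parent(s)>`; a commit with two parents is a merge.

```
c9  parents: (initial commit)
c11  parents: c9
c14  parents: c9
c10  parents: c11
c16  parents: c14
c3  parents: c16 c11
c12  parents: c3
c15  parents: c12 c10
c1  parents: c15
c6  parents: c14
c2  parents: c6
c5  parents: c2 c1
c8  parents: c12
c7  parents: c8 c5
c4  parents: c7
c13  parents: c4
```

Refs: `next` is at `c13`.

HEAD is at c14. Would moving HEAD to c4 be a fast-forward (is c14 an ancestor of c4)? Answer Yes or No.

Yes

A fast-forward from c14 to c4 is possible iff c14 is an ancestor of c4.
Ancestors of c4: {c1, c10, c11, c12, c14, c15, c16, c2, c3, c4, c5, c6, c7, c8, c9}.
c14 is among them, so fast-forward is possible.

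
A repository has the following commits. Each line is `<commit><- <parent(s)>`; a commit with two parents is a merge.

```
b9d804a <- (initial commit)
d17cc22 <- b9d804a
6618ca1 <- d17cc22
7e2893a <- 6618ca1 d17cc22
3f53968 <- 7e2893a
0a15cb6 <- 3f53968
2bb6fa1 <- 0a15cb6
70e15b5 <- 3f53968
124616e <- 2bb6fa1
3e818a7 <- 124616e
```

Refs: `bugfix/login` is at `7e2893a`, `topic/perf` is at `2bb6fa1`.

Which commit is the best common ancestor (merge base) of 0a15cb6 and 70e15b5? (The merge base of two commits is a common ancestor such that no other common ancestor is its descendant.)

Ancestors of 0a15cb6: {0a15cb6, 3f53968, 6618ca1, 7e2893a, b9d804a, d17cc22}.
Ancestors of 70e15b5: {3f53968, 6618ca1, 70e15b5, 7e2893a, b9d804a, d17cc22}.
Common ancestors: {3f53968, 6618ca1, 7e2893a, b9d804a, d17cc22}.
Among these, 3f53968 is not an ancestor of any other common ancestor — it is the merge base.

3f53968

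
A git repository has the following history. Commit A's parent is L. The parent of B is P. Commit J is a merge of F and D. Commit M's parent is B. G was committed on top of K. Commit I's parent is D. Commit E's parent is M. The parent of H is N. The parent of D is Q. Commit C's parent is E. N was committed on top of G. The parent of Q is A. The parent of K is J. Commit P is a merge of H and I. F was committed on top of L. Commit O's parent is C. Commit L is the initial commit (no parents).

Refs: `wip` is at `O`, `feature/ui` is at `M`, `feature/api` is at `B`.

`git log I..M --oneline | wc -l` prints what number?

Reachable from M: {A, B, D, F, G, H, I, J, K, L, M, N, P, Q}.
Reachable from I: {A, D, I, L, Q}.
In M's history but not I's: {B, F, G, H, J, K, M, N, P} — 9 commits.

9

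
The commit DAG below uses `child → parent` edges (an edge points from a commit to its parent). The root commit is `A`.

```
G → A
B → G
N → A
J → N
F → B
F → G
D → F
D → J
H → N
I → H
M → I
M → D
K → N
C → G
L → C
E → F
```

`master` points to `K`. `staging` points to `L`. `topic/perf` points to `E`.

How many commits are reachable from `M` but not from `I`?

6

Reachable from M: {A, B, D, F, G, H, I, J, M, N}.
Reachable from I: {A, H, I, N}.
In M's history but not I's: {B, D, F, G, J, M} — 6 commits.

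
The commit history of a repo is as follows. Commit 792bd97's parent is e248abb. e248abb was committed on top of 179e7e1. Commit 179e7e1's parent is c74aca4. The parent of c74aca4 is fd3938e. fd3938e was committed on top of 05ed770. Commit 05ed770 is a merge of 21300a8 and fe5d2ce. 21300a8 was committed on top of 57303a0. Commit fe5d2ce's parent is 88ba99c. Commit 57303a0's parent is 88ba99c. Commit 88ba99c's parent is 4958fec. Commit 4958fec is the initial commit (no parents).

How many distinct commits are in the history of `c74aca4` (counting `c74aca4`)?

8

Walking parent pointers from c74aca4: reachable set = {05ed770, 21300a8, 4958fec, 57303a0, 88ba99c, c74aca4, fd3938e, fe5d2ce}.
That is 8 commits.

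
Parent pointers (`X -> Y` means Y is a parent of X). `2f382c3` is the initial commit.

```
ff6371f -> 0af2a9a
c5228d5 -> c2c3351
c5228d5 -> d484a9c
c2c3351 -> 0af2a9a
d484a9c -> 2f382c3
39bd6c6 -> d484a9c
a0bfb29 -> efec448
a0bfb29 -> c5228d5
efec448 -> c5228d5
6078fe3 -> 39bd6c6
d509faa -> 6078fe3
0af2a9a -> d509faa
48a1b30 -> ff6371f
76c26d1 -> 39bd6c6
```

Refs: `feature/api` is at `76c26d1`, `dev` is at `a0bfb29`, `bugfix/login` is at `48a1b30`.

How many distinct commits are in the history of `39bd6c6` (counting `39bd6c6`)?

3

Walking parent pointers from 39bd6c6: reachable set = {2f382c3, 39bd6c6, d484a9c}.
That is 3 commits.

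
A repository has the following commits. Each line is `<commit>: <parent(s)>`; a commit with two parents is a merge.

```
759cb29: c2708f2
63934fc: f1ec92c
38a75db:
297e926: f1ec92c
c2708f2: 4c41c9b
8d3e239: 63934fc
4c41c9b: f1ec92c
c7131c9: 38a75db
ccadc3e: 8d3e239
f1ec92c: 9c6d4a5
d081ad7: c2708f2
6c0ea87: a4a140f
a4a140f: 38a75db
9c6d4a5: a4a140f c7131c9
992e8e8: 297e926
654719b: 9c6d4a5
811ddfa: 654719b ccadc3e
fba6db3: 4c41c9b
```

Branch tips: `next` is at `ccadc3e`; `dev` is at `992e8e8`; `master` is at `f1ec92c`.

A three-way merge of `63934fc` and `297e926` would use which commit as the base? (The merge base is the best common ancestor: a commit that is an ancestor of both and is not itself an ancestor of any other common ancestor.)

f1ec92c

Ancestors of 63934fc: {38a75db, 63934fc, 9c6d4a5, a4a140f, c7131c9, f1ec92c}.
Ancestors of 297e926: {297e926, 38a75db, 9c6d4a5, a4a140f, c7131c9, f1ec92c}.
Common ancestors: {38a75db, 9c6d4a5, a4a140f, c7131c9, f1ec92c}.
Among these, f1ec92c is not an ancestor of any other common ancestor — it is the merge base.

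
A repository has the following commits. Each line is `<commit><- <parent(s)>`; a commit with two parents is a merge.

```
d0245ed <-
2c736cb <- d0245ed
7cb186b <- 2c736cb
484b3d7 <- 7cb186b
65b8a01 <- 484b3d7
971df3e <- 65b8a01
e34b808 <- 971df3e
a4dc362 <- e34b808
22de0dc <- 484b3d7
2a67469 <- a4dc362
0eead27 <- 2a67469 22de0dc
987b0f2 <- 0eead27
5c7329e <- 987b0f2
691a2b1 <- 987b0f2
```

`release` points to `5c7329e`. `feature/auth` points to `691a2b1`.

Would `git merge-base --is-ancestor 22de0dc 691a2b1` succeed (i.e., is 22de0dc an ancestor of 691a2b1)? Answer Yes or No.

Ancestors of 691a2b1 (commits reachable by following parents): {0eead27, 22de0dc, 2a67469, 2c736cb, 484b3d7, 65b8a01, 691a2b1, 7cb186b, 971df3e, 987b0f2, a4dc362, d0245ed, e34b808}.
22de0dc is in that set, so it is an ancestor of 691a2b1.

Yes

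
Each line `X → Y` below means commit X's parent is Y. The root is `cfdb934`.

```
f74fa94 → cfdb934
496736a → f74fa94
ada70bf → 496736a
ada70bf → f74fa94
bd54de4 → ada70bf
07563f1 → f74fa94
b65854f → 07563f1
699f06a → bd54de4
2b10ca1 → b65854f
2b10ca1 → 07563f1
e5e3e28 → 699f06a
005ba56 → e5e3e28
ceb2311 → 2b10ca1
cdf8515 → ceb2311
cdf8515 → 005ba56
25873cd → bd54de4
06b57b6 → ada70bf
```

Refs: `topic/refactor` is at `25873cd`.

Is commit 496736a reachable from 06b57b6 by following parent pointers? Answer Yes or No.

Yes

Ancestors of 06b57b6 (commits reachable by following parents): {06b57b6, 496736a, ada70bf, cfdb934, f74fa94}.
496736a is in that set, so it is an ancestor of 06b57b6.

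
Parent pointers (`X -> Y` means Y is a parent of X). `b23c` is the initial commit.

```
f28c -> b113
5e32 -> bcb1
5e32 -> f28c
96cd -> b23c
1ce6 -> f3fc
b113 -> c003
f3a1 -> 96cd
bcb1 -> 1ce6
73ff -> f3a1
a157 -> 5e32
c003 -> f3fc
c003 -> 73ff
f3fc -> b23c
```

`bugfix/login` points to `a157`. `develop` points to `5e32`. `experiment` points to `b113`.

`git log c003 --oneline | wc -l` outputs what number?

Walking parent pointers from c003: reachable set = {73ff, 96cd, b23c, c003, f3a1, f3fc}.
That is 6 commits.

6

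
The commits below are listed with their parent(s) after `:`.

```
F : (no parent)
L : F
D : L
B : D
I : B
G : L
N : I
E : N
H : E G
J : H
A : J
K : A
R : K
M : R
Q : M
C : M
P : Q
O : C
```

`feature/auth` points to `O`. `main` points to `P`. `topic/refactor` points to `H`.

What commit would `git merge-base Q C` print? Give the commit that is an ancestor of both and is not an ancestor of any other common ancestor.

M

Ancestors of Q: {A, B, D, E, F, G, H, I, J, K, L, M, N, Q, R}.
Ancestors of C: {A, B, C, D, E, F, G, H, I, J, K, L, M, N, R}.
Common ancestors: {A, B, D, E, F, G, H, I, J, K, L, M, N, R}.
Among these, M is not an ancestor of any other common ancestor — it is the merge base.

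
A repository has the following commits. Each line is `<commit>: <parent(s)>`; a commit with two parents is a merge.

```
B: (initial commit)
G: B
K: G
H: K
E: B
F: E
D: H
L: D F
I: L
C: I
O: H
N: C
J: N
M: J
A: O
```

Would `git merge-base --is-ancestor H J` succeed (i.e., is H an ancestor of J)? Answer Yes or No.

Yes

Ancestors of J (commits reachable by following parents): {B, C, D, E, F, G, H, I, J, K, L, N}.
H is in that set, so it is an ancestor of J.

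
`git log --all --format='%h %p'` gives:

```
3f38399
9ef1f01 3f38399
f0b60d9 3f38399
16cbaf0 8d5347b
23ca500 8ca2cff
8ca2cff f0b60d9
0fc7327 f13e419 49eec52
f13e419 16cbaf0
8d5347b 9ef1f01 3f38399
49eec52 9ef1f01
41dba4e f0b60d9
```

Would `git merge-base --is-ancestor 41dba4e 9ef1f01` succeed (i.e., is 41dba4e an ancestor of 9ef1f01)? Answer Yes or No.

Ancestors of 9ef1f01: {3f38399, 9ef1f01}.
41dba4e is not in that set, so it is not an ancestor of 9ef1f01.

No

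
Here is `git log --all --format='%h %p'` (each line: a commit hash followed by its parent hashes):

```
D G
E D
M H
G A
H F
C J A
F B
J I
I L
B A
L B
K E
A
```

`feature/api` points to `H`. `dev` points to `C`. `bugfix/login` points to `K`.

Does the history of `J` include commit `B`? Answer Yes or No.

Yes

Ancestors of J (commits reachable by following parents): {A, B, I, J, L}.
B is in that set, so it is an ancestor of J.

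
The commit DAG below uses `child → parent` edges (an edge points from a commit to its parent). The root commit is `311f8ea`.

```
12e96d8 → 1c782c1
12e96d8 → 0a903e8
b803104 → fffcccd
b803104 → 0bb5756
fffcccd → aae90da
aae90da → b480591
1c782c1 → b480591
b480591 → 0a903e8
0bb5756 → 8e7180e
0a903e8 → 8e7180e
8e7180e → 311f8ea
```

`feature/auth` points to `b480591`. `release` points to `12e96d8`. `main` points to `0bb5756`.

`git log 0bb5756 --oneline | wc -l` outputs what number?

3

Walking parent pointers from 0bb5756: reachable set = {0bb5756, 311f8ea, 8e7180e}.
That is 3 commits.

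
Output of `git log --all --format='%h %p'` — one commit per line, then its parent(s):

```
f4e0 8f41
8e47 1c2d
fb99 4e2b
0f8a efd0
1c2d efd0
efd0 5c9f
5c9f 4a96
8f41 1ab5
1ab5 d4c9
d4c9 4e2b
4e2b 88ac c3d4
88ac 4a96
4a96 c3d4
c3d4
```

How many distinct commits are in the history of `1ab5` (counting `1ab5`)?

Walking parent pointers from 1ab5: reachable set = {1ab5, 4a96, 4e2b, 88ac, c3d4, d4c9}.
That is 6 commits.

6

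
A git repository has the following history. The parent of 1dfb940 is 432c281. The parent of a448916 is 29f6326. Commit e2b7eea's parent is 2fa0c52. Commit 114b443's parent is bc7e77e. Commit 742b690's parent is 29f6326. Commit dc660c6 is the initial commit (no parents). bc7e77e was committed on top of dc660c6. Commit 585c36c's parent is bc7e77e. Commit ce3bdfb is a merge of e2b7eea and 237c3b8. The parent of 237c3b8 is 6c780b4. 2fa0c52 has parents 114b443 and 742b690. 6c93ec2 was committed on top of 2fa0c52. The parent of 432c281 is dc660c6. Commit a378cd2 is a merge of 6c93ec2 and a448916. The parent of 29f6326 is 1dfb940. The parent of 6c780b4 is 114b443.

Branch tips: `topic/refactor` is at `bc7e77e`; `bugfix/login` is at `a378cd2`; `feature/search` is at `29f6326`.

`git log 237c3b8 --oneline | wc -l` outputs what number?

Walking parent pointers from 237c3b8: reachable set = {114b443, 237c3b8, 6c780b4, bc7e77e, dc660c6}.
That is 5 commits.

5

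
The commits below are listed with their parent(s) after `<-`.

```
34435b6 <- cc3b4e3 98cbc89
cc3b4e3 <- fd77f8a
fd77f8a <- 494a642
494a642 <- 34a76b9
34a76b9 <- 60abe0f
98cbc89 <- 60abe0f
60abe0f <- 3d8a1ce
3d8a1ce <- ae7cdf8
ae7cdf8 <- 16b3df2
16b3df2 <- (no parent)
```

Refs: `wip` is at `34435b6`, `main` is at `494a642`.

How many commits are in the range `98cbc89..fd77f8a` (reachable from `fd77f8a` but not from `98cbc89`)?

Reachable from fd77f8a: {16b3df2, 34a76b9, 3d8a1ce, 494a642, 60abe0f, ae7cdf8, fd77f8a}.
Reachable from 98cbc89: {16b3df2, 3d8a1ce, 60abe0f, 98cbc89, ae7cdf8}.
In fd77f8a's history but not 98cbc89's: {34a76b9, 494a642, fd77f8a} — 3 commits.

3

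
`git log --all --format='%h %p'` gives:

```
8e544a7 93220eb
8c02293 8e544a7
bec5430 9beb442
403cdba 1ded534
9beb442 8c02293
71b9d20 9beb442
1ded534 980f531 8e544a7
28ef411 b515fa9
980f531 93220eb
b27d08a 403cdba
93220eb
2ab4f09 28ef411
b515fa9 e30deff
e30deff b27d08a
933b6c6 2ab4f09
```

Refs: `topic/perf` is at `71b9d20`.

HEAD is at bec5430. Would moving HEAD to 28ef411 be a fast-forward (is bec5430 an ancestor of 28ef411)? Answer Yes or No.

A fast-forward from bec5430 to 28ef411 is possible iff bec5430 is an ancestor of 28ef411.
Ancestors of 28ef411: {1ded534, 28ef411, 403cdba, 8e544a7, 93220eb, 980f531, b27d08a, b515fa9, e30deff}.
bec5430 is not among them, so fast-forward is not possible.

No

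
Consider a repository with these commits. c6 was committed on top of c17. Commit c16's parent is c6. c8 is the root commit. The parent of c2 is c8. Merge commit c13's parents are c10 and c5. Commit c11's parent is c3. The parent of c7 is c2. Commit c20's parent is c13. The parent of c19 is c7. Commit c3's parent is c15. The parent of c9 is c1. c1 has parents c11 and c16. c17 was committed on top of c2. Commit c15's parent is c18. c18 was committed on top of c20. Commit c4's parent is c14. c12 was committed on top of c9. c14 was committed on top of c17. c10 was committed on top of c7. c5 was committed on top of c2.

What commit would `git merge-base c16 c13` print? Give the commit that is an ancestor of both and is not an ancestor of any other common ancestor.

Ancestors of c16: {c16, c17, c2, c6, c8}.
Ancestors of c13: {c10, c13, c2, c5, c7, c8}.
Common ancestors: {c2, c8}.
Among these, c2 is not an ancestor of any other common ancestor — it is the merge base.

c2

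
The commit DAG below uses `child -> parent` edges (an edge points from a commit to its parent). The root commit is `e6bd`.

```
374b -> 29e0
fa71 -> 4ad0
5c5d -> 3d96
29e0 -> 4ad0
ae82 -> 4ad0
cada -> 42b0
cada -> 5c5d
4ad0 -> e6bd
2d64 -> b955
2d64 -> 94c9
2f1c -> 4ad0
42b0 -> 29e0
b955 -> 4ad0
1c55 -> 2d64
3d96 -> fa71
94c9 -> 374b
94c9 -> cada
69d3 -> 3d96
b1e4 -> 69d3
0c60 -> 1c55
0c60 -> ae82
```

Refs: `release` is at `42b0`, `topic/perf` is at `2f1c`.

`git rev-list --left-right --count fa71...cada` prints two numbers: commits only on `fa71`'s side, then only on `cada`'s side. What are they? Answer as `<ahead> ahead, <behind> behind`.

0 ahead, 5 behind

Reachable from fa71: {4ad0, e6bd, fa71}.
Reachable from cada: {29e0, 3d96, 42b0, 4ad0, 5c5d, cada, e6bd, fa71}.
Only in fa71's history (ahead): {} — 0.
Only in cada's history (behind): {29e0, 3d96, 42b0, 5c5d, cada} — 5.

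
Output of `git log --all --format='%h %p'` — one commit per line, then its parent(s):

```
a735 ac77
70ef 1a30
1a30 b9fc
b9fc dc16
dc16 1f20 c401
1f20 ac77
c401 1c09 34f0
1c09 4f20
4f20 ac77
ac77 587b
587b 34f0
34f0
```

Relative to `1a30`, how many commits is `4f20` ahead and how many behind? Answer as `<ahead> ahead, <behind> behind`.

Reachable from 4f20: {34f0, 4f20, 587b, ac77}.
Reachable from 1a30: {1a30, 1c09, 1f20, 34f0, 4f20, 587b, ac77, b9fc, c401, dc16}.
Only in 4f20's history (ahead): {} — 0.
Only in 1a30's history (behind): {1a30, 1c09, 1f20, b9fc, c401, dc16} — 6.

0 ahead, 6 behind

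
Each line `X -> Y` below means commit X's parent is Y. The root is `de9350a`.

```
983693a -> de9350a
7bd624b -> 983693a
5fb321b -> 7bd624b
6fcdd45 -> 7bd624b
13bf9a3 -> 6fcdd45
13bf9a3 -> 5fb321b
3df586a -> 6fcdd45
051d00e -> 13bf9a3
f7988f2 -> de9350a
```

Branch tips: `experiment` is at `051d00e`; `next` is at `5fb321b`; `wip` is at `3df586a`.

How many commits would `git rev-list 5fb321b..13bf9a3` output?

2

Reachable from 13bf9a3: {13bf9a3, 5fb321b, 6fcdd45, 7bd624b, 983693a, de9350a}.
Reachable from 5fb321b: {5fb321b, 7bd624b, 983693a, de9350a}.
In 13bf9a3's history but not 5fb321b's: {13bf9a3, 6fcdd45} — 2 commits.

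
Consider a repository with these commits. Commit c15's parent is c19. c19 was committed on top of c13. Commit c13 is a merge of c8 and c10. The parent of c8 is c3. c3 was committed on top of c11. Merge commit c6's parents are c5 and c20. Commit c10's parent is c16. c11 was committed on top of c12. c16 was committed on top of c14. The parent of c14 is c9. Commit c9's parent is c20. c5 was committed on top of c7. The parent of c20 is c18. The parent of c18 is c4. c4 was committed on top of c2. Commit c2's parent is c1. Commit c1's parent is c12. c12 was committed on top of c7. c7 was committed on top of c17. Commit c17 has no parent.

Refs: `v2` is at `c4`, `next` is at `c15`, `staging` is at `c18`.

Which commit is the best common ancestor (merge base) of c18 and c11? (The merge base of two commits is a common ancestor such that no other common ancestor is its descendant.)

Ancestors of c18: {c1, c12, c17, c18, c2, c4, c7}.
Ancestors of c11: {c11, c12, c17, c7}.
Common ancestors: {c12, c17, c7}.
Among these, c12 is not an ancestor of any other common ancestor — it is the merge base.

c12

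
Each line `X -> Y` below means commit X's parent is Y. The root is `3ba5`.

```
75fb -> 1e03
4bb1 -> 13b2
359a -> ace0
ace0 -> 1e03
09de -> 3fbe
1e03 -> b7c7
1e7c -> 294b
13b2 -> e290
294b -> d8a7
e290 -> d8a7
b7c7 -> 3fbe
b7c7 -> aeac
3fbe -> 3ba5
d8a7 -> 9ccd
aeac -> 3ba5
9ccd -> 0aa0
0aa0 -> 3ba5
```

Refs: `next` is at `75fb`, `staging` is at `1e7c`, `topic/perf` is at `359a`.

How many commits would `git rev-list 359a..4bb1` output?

Reachable from 4bb1: {0aa0, 13b2, 3ba5, 4bb1, 9ccd, d8a7, e290}.
Reachable from 359a: {1e03, 359a, 3ba5, 3fbe, ace0, aeac, b7c7}.
In 4bb1's history but not 359a's: {0aa0, 13b2, 4bb1, 9ccd, d8a7, e290} — 6 commits.

6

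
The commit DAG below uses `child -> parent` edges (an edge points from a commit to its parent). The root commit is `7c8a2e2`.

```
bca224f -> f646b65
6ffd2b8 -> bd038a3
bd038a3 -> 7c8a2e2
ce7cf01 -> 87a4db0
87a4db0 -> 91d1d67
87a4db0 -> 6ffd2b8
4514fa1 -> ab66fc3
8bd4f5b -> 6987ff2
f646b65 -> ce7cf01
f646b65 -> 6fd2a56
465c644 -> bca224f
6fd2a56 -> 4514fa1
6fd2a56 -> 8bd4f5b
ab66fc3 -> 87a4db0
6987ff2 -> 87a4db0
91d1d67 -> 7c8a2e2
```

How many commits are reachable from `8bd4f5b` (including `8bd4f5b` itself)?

7

Walking parent pointers from 8bd4f5b: reachable set = {6987ff2, 6ffd2b8, 7c8a2e2, 87a4db0, 8bd4f5b, 91d1d67, bd038a3}.
That is 7 commits.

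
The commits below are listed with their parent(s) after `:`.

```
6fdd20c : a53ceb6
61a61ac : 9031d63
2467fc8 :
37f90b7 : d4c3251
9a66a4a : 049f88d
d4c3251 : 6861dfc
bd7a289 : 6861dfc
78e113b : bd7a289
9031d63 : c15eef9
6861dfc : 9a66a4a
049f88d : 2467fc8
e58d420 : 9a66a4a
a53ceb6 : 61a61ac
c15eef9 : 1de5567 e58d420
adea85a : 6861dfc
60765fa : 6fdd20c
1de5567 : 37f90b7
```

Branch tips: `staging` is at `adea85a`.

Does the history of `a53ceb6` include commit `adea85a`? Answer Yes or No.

Ancestors of a53ceb6: {049f88d, 1de5567, 2467fc8, 37f90b7, 61a61ac, 6861dfc, 9031d63, 9a66a4a, a53ceb6, c15eef9, d4c3251, e58d420}.
adea85a is not in that set, so it is not an ancestor of a53ceb6.

No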